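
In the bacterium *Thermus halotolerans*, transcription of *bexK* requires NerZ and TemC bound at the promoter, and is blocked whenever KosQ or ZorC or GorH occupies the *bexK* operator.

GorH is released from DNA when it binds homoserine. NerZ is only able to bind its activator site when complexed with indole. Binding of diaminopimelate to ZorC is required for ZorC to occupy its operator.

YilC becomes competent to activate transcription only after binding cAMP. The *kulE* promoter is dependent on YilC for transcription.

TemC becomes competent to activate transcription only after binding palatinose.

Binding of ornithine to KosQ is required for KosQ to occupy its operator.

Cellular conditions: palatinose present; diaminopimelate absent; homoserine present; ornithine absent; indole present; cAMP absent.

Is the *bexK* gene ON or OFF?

ON

Indole is present, so NerZ is active.
Ornithine is absent, so KosQ is inactive.
Palatinose is present, so TemC is active.
Diaminopimelate is absent, so ZorC is inactive.
Homoserine is present, so GorH is inactive.
No repressor is bound and NerZ and TemC are active, so *bexK* is transcribed.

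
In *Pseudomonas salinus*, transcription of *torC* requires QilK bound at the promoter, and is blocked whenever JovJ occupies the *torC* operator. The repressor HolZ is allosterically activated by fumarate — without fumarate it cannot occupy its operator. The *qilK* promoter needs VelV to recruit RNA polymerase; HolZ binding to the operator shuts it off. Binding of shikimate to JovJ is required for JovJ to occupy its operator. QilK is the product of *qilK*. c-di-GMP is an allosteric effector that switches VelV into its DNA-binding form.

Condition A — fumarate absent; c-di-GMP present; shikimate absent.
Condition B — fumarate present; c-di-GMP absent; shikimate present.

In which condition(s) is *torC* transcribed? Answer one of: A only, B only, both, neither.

Condition A:
Fumarate is absent, so HolZ is inactive.
c-di-GMP is present, so VelV is active.
No repressor is bound and VelV is active, so *qilK* is transcribed.
So QilK is produced and active.
Shikimate is absent, so JovJ is inactive.
No repressor is bound and QilK is active, so *torC* is transcribed.
→ *torC* is ON in A.
Condition B:
Fumarate is present, so HolZ is active.
c-di-GMP is absent, so VelV is inactive.
With repressor HolZ bound, *qilK* is not transcribed.
So QilK is not produced.
Shikimate is present, so JovJ is active.
With repressor JovJ bound, *torC* is not transcribed.
→ *torC* is OFF in B.

A only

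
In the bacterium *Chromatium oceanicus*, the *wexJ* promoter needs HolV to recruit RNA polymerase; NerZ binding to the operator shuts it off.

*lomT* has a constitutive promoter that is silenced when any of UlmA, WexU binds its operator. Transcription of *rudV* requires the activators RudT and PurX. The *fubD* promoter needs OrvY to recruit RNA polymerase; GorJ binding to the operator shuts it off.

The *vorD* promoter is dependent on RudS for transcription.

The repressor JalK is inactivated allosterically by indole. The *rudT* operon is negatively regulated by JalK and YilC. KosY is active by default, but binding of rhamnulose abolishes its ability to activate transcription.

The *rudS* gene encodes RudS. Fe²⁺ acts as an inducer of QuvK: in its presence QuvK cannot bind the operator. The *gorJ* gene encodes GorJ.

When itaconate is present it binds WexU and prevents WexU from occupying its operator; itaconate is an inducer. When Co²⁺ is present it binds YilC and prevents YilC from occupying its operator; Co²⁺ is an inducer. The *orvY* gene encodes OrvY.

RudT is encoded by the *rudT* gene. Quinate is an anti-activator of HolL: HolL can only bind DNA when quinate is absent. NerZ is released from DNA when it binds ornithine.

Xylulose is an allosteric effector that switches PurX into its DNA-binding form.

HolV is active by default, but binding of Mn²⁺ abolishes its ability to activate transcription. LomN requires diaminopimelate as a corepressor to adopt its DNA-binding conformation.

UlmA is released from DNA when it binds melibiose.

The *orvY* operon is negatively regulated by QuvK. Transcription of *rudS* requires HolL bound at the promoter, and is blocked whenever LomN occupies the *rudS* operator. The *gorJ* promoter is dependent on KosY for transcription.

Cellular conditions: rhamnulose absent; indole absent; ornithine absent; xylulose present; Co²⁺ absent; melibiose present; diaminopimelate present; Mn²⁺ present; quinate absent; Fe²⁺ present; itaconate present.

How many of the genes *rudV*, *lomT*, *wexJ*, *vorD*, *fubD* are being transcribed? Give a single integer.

1

Indole is absent, so JalK is active.
Co²⁺ is absent, so YilC is active.
With repressor JalK bound, *rudT* is not transcribed.
So RudT is not produced.
Xylulose is present, so PurX is active.
Required activator RudT is absent, so *rudV* is not transcribed.
→ *rudV* is OFF.
Melibiose is present, so UlmA is inactive.
Itaconate is present, so WexU is inactive.
With no repressor bound, *lomT* is transcribed.
→ *lomT* is ON.
Mn²⁺ is present, so HolV is inactive.
Ornithine is absent, so NerZ is active.
With repressor NerZ bound, *wexJ* is not transcribed.
→ *wexJ* is OFF.
Diaminopimelate is present, so LomN is active.
Quinate is absent, so HolL is active.
With repressor LomN bound, *rudS* is not transcribed.
So RudS is not produced.
Required activator RudS is absent, so *vorD* is not transcribed.
→ *vorD* is OFF.
Fe²⁺ is present, so QuvK is inactive.
With no repressor bound, *orvY* is transcribed.
So OrvY is produced and active.
Rhamnulose is absent, so KosY is active.
No repressor is bound and KosY is active, so *gorJ* is transcribed.
So GorJ is produced and active.
With repressor GorJ bound, *fubD* is not transcribed.
→ *fubD* is OFF.
1 of the 5 genes is transcribed.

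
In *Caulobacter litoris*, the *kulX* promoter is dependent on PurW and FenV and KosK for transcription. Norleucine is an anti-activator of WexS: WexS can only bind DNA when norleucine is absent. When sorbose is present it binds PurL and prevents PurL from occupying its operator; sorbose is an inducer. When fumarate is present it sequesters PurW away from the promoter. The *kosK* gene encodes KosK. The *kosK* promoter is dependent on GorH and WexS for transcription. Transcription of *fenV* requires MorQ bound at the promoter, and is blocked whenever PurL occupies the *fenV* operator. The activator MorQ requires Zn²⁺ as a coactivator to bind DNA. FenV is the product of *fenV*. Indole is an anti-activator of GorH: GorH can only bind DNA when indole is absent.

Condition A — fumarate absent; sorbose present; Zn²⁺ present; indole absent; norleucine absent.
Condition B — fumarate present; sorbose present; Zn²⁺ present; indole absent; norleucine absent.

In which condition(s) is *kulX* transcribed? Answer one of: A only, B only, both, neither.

A only

Condition A:
Fumarate is absent, so PurW is active.
Sorbose is present, so PurL is inactive.
Zn²⁺ is present, so MorQ is active.
No repressor is bound and MorQ is active, so *fenV* is transcribed.
So FenV is produced and active.
Indole is absent, so GorH is active.
Norleucine is absent, so WexS is active.
No repressor is bound and GorH and WexS are active, so *kosK* is transcribed.
So KosK is produced and active.
No repressor is bound and PurW and FenV and KosK are active, so *kulX* is transcribed.
→ *kulX* is ON in A.
Condition B:
Fumarate is present, so PurW is inactive.
Sorbose is present, so PurL is inactive.
Zn²⁺ is present, so MorQ is active.
No repressor is bound and MorQ is active, so *fenV* is transcribed.
So FenV is produced and active.
Indole is absent, so GorH is active.
Norleucine is absent, so WexS is active.
No repressor is bound and GorH and WexS are active, so *kosK* is transcribed.
So KosK is produced and active.
Required activator PurW is absent, so *kulX* is not transcribed.
→ *kulX* is OFF in B.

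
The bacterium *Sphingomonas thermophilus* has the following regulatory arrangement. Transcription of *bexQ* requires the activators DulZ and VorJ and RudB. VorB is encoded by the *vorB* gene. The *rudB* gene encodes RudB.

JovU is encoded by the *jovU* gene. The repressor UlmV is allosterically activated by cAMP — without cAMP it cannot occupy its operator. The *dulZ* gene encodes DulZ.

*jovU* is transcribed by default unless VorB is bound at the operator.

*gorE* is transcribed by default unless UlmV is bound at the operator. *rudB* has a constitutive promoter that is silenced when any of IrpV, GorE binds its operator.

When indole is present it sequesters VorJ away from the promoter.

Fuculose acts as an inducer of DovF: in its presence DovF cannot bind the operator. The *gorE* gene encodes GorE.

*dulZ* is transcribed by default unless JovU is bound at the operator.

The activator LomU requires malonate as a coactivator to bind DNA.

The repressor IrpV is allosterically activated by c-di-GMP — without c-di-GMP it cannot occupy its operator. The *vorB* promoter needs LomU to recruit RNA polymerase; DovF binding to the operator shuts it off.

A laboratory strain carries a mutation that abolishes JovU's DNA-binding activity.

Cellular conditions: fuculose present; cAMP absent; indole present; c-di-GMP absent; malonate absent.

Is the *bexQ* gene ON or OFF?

OFF

JovU is non-functional in this strain, so it has no effect.
With no repressor bound, *dulZ* is transcribed.
So DulZ is produced and active.
Indole is present, so VorJ is inactive.
c-di-GMP is absent, so IrpV is inactive.
cAMP is absent, so UlmV is inactive.
With no repressor bound, *gorE* is transcribed.
So GorE is produced and active.
With repressor GorE bound, *rudB* is not transcribed.
So RudB is not produced.
Required activator VorJ is absent, so *bexQ* is not transcribed.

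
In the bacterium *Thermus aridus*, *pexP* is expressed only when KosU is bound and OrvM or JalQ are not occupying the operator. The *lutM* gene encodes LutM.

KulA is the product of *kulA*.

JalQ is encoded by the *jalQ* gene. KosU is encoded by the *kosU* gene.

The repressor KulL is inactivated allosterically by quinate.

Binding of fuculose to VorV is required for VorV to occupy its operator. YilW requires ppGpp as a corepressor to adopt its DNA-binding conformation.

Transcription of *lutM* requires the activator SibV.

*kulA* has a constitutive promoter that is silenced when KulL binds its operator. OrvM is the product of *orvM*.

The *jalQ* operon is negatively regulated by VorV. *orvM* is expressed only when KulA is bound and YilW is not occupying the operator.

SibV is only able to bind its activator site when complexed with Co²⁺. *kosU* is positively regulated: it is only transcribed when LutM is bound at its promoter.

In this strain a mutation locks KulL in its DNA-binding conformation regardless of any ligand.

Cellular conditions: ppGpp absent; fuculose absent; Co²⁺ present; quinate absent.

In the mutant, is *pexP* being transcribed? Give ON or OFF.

OFF

Co²⁺ is present, so SibV is active.
No repressor is bound and SibV is active, so *lutM* is transcribed.
So LutM is produced and active.
No repressor is bound and LutM is active, so *kosU* is transcribed.
So KosU is produced and active.
KulL is constitutively active in this strain.
With repressor KulL bound, *kulA* is not transcribed.
So KulA is not produced.
ppGpp is absent, so YilW is inactive.
Required activator KulA is absent, so *orvM* is not transcribed.
So OrvM is not produced.
Fuculose is absent, so VorV is inactive.
With no repressor bound, *jalQ* is transcribed.
So JalQ is produced and active.
With repressor JalQ bound, *pexP* is not transcribed.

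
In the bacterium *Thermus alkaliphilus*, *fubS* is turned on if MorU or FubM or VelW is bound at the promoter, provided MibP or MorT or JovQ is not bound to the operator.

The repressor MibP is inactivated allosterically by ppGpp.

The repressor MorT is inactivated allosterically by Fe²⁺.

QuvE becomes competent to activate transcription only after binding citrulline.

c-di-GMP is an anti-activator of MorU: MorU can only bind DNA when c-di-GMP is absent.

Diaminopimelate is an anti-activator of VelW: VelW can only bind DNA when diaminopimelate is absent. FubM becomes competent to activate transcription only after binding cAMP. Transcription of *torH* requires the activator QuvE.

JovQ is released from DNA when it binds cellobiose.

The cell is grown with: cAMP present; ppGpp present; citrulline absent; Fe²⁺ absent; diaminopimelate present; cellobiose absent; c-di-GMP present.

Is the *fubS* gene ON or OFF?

ppGpp is present, so MibP is inactive.
Fe²⁺ is absent, so MorT is active.
c-di-GMP is present, so MorU is inactive.
Cellobiose is absent, so JovQ is active.
cAMP is present, so FubM is active.
Diaminopimelate is present, so VelW is inactive.
With repressor MorT bound, *fubS* is not transcribed.

OFF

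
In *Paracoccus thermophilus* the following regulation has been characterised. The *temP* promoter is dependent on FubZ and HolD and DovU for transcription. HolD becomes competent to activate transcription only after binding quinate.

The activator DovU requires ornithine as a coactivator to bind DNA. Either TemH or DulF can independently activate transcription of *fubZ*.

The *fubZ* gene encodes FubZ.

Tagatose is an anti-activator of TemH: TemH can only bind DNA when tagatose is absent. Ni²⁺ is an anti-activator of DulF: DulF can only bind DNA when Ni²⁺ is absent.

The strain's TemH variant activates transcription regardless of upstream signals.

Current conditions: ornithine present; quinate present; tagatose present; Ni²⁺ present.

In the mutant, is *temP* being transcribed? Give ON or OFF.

TemH is constitutively active in this strain.
Ni²⁺ is present, so DulF is inactive.
Activator TemH is present, so *fubZ* is transcribed.
So FubZ is produced and active.
Quinate is present, so HolD is active.
Ornithine is present, so DovU is active.
No repressor is bound and FubZ and HolD and DovU are active, so *temP* is transcribed.

ON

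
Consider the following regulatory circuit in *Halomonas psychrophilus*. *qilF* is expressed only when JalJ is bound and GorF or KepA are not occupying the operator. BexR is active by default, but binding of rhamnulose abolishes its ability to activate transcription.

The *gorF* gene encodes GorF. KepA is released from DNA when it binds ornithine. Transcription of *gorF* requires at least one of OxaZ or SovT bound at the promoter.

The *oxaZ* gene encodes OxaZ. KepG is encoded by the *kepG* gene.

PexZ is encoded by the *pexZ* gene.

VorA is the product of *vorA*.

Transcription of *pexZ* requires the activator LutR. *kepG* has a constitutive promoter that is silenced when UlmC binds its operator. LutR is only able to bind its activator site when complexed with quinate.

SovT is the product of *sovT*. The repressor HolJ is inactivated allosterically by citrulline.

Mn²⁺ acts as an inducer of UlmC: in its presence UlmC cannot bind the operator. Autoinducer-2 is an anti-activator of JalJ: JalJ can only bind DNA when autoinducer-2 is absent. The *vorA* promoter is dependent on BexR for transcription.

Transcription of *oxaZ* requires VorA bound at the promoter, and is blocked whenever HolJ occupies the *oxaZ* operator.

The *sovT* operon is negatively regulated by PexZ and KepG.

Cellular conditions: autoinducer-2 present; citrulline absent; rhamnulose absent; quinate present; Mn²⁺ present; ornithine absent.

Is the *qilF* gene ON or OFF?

OFF

Citrulline is absent, so HolJ is active.
Rhamnulose is absent, so BexR is active.
No repressor is bound and BexR is active, so *vorA* is transcribed.
So VorA is produced and active.
With repressor HolJ bound, *oxaZ* is not transcribed.
So OxaZ is not produced.
Quinate is present, so LutR is active.
No repressor is bound and LutR is active, so *pexZ* is transcribed.
So PexZ is produced and active.
Mn²⁺ is present, so UlmC is inactive.
With no repressor bound, *kepG* is transcribed.
So KepG is produced and active.
With repressor PexZ bound, *sovT* is not transcribed.
So SovT is not produced.
No activator is available at the *gorF* promoter, so *gorF* is not transcribed.
So GorF is not produced.
Autoinducer-2 is present, so JalJ is inactive.
Ornithine is absent, so KepA is active.
With repressor KepA bound, *qilF* is not transcribed.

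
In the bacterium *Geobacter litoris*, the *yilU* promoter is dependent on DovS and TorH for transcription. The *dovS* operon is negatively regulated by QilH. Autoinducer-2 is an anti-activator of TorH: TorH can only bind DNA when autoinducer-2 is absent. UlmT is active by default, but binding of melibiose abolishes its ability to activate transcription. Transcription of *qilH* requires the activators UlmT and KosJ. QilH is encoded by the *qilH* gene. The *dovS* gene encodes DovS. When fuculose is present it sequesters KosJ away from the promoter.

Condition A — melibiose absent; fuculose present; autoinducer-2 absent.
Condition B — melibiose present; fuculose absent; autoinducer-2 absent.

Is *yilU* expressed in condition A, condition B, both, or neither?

Condition A:
Melibiose is absent, so UlmT is active.
Fuculose is present, so KosJ is inactive.
Required activator KosJ is absent, so *qilH* is not transcribed.
So QilH is not produced.
With no repressor bound, *dovS* is transcribed.
So DovS is produced and active.
Autoinducer-2 is absent, so TorH is active.
No repressor is bound and DovS and TorH are active, so *yilU* is transcribed.
→ *yilU* is ON in A.
Condition B:
Melibiose is present, so UlmT is inactive.
Fuculose is absent, so KosJ is active.
Required activator UlmT is absent, so *qilH* is not transcribed.
So QilH is not produced.
With no repressor bound, *dovS* is transcribed.
So DovS is produced and active.
Autoinducer-2 is absent, so TorH is active.
No repressor is bound and DovS and TorH are active, so *yilU* is transcribed.
→ *yilU* is ON in B.

both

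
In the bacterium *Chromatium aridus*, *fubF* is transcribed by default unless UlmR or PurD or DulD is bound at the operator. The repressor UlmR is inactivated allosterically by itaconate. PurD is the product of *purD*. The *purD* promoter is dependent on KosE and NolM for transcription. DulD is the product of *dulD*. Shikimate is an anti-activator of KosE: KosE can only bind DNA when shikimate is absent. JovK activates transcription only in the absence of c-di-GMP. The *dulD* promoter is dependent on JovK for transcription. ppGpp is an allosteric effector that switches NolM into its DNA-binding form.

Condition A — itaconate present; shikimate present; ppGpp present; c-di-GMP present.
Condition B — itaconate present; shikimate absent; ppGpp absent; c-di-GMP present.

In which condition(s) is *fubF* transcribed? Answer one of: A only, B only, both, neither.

Condition A:
Itaconate is present, so UlmR is inactive.
Shikimate is present, so KosE is inactive.
ppGpp is present, so NolM is active.
Required activator KosE is absent, so *purD* is not transcribed.
So PurD is not produced.
c-di-GMP is present, so JovK is inactive.
Required activator JovK is absent, so *dulD* is not transcribed.
So DulD is not produced.
With no repressor bound, *fubF* is transcribed.
→ *fubF* is ON in A.
Condition B:
Itaconate is present, so UlmR is inactive.
Shikimate is absent, so KosE is active.
ppGpp is absent, so NolM is inactive.
Required activator NolM is absent, so *purD* is not transcribed.
So PurD is not produced.
c-di-GMP is present, so JovK is inactive.
Required activator JovK is absent, so *dulD* is not transcribed.
So DulD is not produced.
With no repressor bound, *fubF* is transcribed.
→ *fubF* is ON in B.

both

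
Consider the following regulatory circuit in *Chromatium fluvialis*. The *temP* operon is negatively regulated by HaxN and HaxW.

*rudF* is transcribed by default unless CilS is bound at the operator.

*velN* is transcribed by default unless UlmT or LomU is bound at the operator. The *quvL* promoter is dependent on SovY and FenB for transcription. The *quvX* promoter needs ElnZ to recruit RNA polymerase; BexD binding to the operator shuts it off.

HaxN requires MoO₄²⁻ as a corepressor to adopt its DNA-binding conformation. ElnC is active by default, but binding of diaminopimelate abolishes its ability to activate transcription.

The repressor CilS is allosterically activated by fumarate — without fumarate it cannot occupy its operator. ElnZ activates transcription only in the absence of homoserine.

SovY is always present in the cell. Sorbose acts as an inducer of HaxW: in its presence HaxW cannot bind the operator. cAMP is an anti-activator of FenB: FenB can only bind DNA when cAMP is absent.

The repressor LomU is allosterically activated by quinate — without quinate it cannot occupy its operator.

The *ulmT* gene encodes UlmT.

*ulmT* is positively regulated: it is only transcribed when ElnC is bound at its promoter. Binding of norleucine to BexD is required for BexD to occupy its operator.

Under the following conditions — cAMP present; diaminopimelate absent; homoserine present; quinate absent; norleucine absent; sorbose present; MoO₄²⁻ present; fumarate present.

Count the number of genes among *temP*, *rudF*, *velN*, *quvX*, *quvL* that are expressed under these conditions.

0

MoO₄²⁻ is present, so HaxN is active.
Sorbose is present, so HaxW is inactive.
With repressor HaxN bound, *temP* is not transcribed.
→ *temP* is OFF.
Fumarate is present, so CilS is active.
With repressor CilS bound, *rudF* is not transcribed.
→ *rudF* is OFF.
Diaminopimelate is absent, so ElnC is active.
No repressor is bound and ElnC is active, so *ulmT* is transcribed.
So UlmT is produced and active.
Quinate is absent, so LomU is inactive.
With repressor UlmT bound, *velN* is not transcribed.
→ *velN* is OFF.
Homoserine is present, so ElnZ is inactive.
Norleucine is absent, so BexD is inactive.
Required activator ElnZ is absent, so *quvX* is not transcribed.
→ *quvX* is OFF.
SovY is produced constitutively and is active.
cAMP is present, so FenB is inactive.
Required activator FenB is absent, so *quvL* is not transcribed.
→ *quvL* is OFF.
0 of the 5 genes are transcribed.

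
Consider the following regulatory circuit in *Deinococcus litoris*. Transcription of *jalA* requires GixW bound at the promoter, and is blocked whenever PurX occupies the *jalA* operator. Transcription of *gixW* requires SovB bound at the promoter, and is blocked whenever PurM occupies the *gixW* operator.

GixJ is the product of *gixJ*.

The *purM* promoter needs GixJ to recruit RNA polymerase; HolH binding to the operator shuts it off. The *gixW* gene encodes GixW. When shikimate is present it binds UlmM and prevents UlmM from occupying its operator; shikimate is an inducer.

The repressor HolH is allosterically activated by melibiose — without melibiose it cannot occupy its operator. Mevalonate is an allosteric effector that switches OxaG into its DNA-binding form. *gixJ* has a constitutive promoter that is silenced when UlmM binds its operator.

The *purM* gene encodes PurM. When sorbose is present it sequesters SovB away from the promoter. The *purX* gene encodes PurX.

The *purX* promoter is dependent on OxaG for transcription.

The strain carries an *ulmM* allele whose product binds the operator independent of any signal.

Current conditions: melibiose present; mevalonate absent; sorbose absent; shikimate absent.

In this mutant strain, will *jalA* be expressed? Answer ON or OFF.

ON

Mevalonate is absent, so OxaG is inactive.
Required activator OxaG is absent, so *purX* is not transcribed.
So PurX is not produced.
Melibiose is present, so HolH is active.
UlmM is constitutively active in this strain.
With repressor UlmM bound, *gixJ* is not transcribed.
So GixJ is not produced.
With repressor HolH bound, *purM* is not transcribed.
So PurM is not produced.
Sorbose is absent, so SovB is active.
No repressor is bound and SovB is active, so *gixW* is transcribed.
So GixW is produced and active.
No repressor is bound and GixW is active, so *jalA* is transcribed.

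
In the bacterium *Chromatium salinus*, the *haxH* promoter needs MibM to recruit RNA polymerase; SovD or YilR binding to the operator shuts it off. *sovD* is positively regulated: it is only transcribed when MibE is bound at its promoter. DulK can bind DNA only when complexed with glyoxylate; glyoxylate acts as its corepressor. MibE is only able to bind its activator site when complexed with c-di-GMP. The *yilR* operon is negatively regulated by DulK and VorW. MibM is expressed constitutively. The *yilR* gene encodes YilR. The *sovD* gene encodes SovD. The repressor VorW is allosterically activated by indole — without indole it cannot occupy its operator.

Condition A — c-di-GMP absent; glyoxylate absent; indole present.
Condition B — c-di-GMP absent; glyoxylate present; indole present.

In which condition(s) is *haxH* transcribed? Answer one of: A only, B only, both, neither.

both

Condition A:
c-di-GMP is absent, so MibE is inactive.
Required activator MibE is absent, so *sovD* is not transcribed.
So SovD is not produced.
MibM is produced constitutively and is active.
Glyoxylate is absent, so DulK is inactive.
Indole is present, so VorW is active.
With repressor VorW bound, *yilR* is not transcribed.
So YilR is not produced.
No repressor is bound and MibM is active, so *haxH* is transcribed.
→ *haxH* is ON in A.
Condition B:
c-di-GMP is absent, so MibE is inactive.
Required activator MibE is absent, so *sovD* is not transcribed.
So SovD is not produced.
MibM is produced constitutively and is active.
Glyoxylate is present, so DulK is active.
Indole is present, so VorW is active.
With repressor DulK bound, *yilR* is not transcribed.
So YilR is not produced.
No repressor is bound and MibM is active, so *haxH* is transcribed.
→ *haxH* is ON in B.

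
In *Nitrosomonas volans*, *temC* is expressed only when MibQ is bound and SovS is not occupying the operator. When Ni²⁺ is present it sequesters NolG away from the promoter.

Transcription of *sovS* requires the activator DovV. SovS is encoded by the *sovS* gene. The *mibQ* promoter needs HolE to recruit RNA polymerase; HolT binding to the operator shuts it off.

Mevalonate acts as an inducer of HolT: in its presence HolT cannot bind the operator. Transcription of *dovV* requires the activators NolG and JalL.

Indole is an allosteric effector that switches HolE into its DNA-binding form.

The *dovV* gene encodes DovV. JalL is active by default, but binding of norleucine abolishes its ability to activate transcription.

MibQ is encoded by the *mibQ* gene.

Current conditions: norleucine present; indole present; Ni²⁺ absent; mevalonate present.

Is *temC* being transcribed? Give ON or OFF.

ON

Ni²⁺ is absent, so NolG is active.
Norleucine is present, so JalL is inactive.
Required activator JalL is absent, so *dovV* is not transcribed.
So DovV is not produced.
Required activator DovV is absent, so *sovS* is not transcribed.
So SovS is not produced.
Mevalonate is present, so HolT is inactive.
Indole is present, so HolE is active.
No repressor is bound and HolE is active, so *mibQ* is transcribed.
So MibQ is produced and active.
No repressor is bound and MibQ is active, so *temC* is transcribed.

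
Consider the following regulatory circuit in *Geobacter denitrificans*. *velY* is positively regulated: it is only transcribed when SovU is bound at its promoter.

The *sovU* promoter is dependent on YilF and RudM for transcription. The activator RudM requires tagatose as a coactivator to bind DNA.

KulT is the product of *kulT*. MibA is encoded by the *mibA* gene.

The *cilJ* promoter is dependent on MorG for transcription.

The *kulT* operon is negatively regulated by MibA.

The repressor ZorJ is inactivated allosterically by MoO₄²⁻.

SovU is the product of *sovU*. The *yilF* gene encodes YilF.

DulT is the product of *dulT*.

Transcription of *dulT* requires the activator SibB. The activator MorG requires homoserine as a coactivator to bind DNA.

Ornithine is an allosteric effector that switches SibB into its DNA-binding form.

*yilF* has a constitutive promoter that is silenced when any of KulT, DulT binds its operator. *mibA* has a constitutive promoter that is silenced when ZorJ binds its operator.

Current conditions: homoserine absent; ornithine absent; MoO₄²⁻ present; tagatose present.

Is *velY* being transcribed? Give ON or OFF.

ON

MoO₄²⁻ is present, so ZorJ is inactive.
With no repressor bound, *mibA* is transcribed.
So MibA is produced and active.
With repressor MibA bound, *kulT* is not transcribed.
So KulT is not produced.
Ornithine is absent, so SibB is inactive.
Required activator SibB is absent, so *dulT* is not transcribed.
So DulT is not produced.
With no repressor bound, *yilF* is transcribed.
So YilF is produced and active.
Tagatose is present, so RudM is active.
No repressor is bound and YilF and RudM are active, so *sovU* is transcribed.
So SovU is produced and active.
No repressor is bound and SovU is active, so *velY* is transcribed.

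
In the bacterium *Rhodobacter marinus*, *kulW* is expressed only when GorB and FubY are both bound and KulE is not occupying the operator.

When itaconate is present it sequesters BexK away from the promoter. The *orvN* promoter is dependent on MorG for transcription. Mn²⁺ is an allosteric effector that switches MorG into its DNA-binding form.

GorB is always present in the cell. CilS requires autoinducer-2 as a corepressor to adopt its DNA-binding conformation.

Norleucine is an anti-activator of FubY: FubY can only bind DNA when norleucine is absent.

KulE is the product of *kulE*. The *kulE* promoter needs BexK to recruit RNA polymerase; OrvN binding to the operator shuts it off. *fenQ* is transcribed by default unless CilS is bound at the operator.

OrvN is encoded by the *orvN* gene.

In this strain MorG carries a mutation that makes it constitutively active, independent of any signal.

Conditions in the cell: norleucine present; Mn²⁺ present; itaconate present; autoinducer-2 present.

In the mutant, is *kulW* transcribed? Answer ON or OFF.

GorB is produced constitutively and is active.
Itaconate is present, so BexK is inactive.
MorG is constitutively active in this strain.
No repressor is bound and MorG is active, so *orvN* is transcribed.
So OrvN is produced and active.
With repressor OrvN bound, *kulE* is not transcribed.
So KulE is not produced.
Norleucine is present, so FubY is inactive.
Required activator FubY is absent, so *kulW* is not transcribed.

OFF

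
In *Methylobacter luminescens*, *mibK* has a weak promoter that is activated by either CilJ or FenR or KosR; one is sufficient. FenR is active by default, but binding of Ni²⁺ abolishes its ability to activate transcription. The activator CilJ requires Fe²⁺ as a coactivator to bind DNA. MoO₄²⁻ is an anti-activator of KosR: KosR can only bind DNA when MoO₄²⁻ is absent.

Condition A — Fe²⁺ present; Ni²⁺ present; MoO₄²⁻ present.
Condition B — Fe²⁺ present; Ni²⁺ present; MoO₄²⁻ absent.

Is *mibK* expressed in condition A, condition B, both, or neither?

Condition A:
Fe²⁺ is present, so CilJ is active.
Ni²⁺ is present, so FenR is inactive.
MoO₄²⁻ is present, so KosR is inactive.
Activator CilJ is present, so *mibK* is transcribed.
→ *mibK* is ON in A.
Condition B:
Fe²⁺ is present, so CilJ is active.
Ni²⁺ is present, so FenR is inactive.
MoO₄²⁻ is absent, so KosR is active.
Activator CilJ is present, so *mibK* is transcribed.
→ *mibK* is ON in B.

both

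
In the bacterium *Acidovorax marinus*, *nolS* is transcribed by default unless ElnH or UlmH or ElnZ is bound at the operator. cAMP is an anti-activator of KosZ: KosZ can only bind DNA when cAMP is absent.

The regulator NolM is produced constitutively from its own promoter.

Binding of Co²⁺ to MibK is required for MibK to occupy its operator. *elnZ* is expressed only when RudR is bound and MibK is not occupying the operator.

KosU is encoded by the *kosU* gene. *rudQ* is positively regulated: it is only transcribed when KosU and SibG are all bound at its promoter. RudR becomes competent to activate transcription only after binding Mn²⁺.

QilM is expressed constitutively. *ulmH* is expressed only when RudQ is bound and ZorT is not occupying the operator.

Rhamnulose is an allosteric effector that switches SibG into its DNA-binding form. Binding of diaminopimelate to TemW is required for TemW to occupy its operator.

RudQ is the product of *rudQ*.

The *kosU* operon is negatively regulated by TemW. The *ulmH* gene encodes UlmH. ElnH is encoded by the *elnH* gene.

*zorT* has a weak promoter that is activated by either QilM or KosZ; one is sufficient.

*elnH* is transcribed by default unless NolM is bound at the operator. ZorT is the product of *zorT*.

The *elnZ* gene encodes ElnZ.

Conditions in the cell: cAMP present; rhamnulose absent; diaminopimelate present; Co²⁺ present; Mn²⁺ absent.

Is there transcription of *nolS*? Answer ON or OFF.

NolM is produced constitutively and is active.
With repressor NolM bound, *elnH* is not transcribed.
So ElnH is not produced.
QilM is produced constitutively and is active.
cAMP is present, so KosZ is inactive.
Activator QilM is present, so *zorT* is transcribed.
So ZorT is produced and active.
Diaminopimelate is present, so TemW is active.
With repressor TemW bound, *kosU* is not transcribed.
So KosU is not produced.
Rhamnulose is absent, so SibG is inactive.
Required activator KosU is absent, so *rudQ* is not transcribed.
So RudQ is not produced.
With repressor ZorT bound, *ulmH* is not transcribed.
So UlmH is not produced.
Mn²⁺ is absent, so RudR is inactive.
Co²⁺ is present, so MibK is active.
With repressor MibK bound, *elnZ* is not transcribed.
So ElnZ is not produced.
With no repressor bound, *nolS* is transcribed.

ON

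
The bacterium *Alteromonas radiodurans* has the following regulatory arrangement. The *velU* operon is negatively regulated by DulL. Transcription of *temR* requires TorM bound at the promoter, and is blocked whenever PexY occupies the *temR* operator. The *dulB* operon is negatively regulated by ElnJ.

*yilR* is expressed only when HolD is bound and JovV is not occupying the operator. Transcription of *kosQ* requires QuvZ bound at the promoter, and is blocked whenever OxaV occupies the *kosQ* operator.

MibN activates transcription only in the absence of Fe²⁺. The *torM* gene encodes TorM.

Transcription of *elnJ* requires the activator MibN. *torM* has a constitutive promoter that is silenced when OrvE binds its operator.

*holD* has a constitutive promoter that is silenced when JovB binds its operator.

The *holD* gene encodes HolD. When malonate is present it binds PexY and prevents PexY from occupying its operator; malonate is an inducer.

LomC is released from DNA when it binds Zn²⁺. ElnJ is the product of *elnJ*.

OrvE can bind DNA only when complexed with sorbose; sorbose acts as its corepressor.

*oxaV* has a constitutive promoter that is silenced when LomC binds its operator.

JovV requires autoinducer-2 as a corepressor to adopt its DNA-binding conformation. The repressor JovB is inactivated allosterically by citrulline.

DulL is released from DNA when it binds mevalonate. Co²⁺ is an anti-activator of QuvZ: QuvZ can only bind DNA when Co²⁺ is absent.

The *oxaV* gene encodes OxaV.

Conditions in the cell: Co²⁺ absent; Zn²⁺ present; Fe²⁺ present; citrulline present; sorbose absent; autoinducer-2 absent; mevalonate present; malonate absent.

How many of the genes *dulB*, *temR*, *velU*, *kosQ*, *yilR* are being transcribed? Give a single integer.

Fe²⁺ is present, so MibN is inactive.
Required activator MibN is absent, so *elnJ* is not transcribed.
So ElnJ is not produced.
With no repressor bound, *dulB* is transcribed.
→ *dulB* is ON.
Malonate is absent, so PexY is active.
Sorbose is absent, so OrvE is inactive.
With no repressor bound, *torM* is transcribed.
So TorM is produced and active.
With repressor PexY bound, *temR* is not transcribed.
→ *temR* is OFF.
Mevalonate is present, so DulL is inactive.
With no repressor bound, *velU* is transcribed.
→ *velU* is ON.
Co²⁺ is absent, so QuvZ is active.
Zn²⁺ is present, so LomC is inactive.
With no repressor bound, *oxaV* is transcribed.
So OxaV is produced and active.
With repressor OxaV bound, *kosQ* is not transcribed.
→ *kosQ* is OFF.
Citrulline is present, so JovB is inactive.
With no repressor bound, *holD* is transcribed.
So HolD is produced and active.
Autoinducer-2 is absent, so JovV is inactive.
No repressor is bound and HolD is active, so *yilR* is transcribed.
→ *yilR* is ON.
3 of the 5 genes are transcribed.

3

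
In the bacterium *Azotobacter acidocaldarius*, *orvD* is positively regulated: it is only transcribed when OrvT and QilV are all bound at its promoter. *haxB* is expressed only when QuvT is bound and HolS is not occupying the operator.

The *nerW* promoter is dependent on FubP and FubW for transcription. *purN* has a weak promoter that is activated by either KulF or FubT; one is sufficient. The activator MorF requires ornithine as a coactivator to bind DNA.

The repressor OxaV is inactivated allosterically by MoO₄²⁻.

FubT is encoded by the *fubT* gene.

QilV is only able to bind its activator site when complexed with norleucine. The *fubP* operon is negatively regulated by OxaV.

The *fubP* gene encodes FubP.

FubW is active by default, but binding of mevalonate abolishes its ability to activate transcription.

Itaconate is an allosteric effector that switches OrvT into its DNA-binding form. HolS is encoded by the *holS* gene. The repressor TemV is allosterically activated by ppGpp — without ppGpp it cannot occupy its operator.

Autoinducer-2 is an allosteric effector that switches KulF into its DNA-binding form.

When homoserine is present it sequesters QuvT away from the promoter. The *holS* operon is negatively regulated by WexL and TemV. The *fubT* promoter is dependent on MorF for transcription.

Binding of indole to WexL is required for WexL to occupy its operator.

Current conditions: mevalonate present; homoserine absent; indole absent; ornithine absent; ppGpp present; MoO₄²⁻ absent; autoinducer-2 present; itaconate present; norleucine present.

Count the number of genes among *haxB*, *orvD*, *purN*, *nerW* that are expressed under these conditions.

3

Homoserine is absent, so QuvT is active.
Indole is absent, so WexL is inactive.
ppGpp is present, so TemV is active.
With repressor TemV bound, *holS* is not transcribed.
So HolS is not produced.
No repressor is bound and QuvT is active, so *haxB* is transcribed.
→ *haxB* is ON.
Itaconate is present, so OrvT is active.
Norleucine is present, so QilV is active.
No repressor is bound and OrvT and QilV are active, so *orvD* is transcribed.
→ *orvD* is ON.
Autoinducer-2 is present, so KulF is active.
Ornithine is absent, so MorF is inactive.
Required activator MorF is absent, so *fubT* is not transcribed.
So FubT is not produced.
Activator KulF is present, so *purN* is transcribed.
→ *purN* is ON.
MoO₄²⁻ is absent, so OxaV is active.
With repressor OxaV bound, *fubP* is not transcribed.
So FubP is not produced.
Mevalonate is present, so FubW is inactive.
Required activator FubP is absent, so *nerW* is not transcribed.
→ *nerW* is OFF.
3 of the 4 genes are transcribed.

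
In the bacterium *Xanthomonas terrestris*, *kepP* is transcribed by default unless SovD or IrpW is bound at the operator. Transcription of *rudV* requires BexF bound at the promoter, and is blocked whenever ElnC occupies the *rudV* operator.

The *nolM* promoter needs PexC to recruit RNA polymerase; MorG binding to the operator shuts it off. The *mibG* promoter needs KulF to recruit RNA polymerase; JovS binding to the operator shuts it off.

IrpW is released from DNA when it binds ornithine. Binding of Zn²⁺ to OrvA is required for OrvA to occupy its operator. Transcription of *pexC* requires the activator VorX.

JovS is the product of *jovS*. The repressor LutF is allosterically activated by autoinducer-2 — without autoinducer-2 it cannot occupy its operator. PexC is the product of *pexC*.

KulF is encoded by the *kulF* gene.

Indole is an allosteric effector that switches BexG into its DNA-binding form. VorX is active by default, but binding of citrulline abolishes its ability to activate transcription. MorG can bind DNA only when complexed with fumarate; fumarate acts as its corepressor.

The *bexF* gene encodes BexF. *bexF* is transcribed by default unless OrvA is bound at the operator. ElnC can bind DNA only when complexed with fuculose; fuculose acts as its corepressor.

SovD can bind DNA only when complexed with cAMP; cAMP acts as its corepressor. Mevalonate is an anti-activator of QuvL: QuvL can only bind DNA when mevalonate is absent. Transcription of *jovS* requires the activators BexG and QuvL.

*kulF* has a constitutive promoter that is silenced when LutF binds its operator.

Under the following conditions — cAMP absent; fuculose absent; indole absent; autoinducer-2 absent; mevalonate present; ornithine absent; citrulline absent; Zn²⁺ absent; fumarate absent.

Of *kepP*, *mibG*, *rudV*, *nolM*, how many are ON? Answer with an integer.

3

cAMP is absent, so SovD is inactive.
Ornithine is absent, so IrpW is active.
With repressor IrpW bound, *kepP* is not transcribed.
→ *kepP* is OFF.
Indole is absent, so BexG is inactive.
Mevalonate is present, so QuvL is inactive.
Required activator BexG is absent, so *jovS* is not transcribed.
So JovS is not produced.
Autoinducer-2 is absent, so LutF is inactive.
With no repressor bound, *kulF* is transcribed.
So KulF is produced and active.
No repressor is bound and KulF is active, so *mibG* is transcribed.
→ *mibG* is ON.
Zn²⁺ is absent, so OrvA is inactive.
With no repressor bound, *bexF* is transcribed.
So BexF is produced and active.
Fuculose is absent, so ElnC is inactive.
No repressor is bound and BexF is active, so *rudV* is transcribed.
→ *rudV* is ON.
Citrulline is absent, so VorX is active.
No repressor is bound and VorX is active, so *pexC* is transcribed.
So PexC is produced and active.
Fumarate is absent, so MorG is inactive.
No repressor is bound and PexC is active, so *nolM* is transcribed.
→ *nolM* is ON.
3 of the 4 genes are transcribed.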